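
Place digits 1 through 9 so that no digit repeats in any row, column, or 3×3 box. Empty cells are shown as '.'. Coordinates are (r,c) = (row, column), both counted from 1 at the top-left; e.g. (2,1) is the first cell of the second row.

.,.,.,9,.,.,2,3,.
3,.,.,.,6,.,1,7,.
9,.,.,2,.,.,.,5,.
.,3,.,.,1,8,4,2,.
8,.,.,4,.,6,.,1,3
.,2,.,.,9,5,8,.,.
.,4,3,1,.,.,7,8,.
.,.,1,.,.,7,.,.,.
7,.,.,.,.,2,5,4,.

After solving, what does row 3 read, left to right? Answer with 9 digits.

917283654

(2,6) = 4: row 2 has {1,3,6,7}; col 6 has {2,5,6,7,8}; box has {2,6,9} → only 4 remains.
(3,7) = 6: row 3 has {2,5,9}; col 7 has {1,2,4,5,7,8}; box has {1,2,3,5,7} → only 6 remains.
(4,4) = 7: row 4 has {1,2,3,4,8}; col 4 has {1,2,4,9}; box has {1,4,5,6,8,9} → only 7 remains.
(5,5) = 2: row 5 has {1,3,4,6,8}; col 5 has {1,6,9}; box has {1,4,5,6,7,8,9} → only 2 remains.
(5,7) = 9: row 5 has {1,2,3,4,6,8}; col 7 has {1,2,4,5,6,7,8}; box has {1,2,3,4,8} → only 9 remains.
(6,4) = 3: row 6 has {2,5,8,9}; col 4 has {1,2,4,7,9}; box has {1,2,4,5,6,7,8,9} → only 3 remains.
(6,8) = 6: row 6 has {2,3,5,8,9}; col 8 has {1,2,3,4,5,7,8}; box has {1,2,3,4,8,9} → only 6 remains.
(6,9) = 7: row 6 has {2,3,5,6,8,9}; col 9 has {3}; box has {1,2,3,4,6,8,9} → only 7 remains.
(7,5) = 5: row 7 has {1,3,4,7,8}; col 5 has {1,2,6,9}; box has {1,2,7} → only 5 remains.
(7,6) = 9: row 7 has {1,3,4,5,7,8}; col 6 has {2,4,5,6,7,8}; box has {1,2,5,7} → only 9 remains.
(8,7) = 3: row 8 has {1,7}; col 7 has {1,2,4,5,6,7,8,9}; box has {4,5,7,8} → only 3 remains.
(8,8) = 9: row 8 has {1,3,7}; col 8 has {1,2,3,4,5,6,7,8}; box has {3,4,5,7,8} → only 9 remains.
(1,6) = 1: row 1 has {2,3,9}; col 6 has {2,4,5,6,7,8,9}; box has {2,4,6,9} → only 1 remains.
(3,6) = 3: row 3 has {2,5,6,9}; col 6 has {1,2,4,5,6,7,8,9}; box has {1,2,4,6,9} → only 3 remains.
(4,9) = 5: row 4 has {1,2,3,4,7,8}; col 9 has {3,7}; box has {1,2,3,4,6,7,8,9} → only 5 remains.
(6,3) = 4: row 6 has {2,3,5,6,7,8,9}; col 3 has {1,3}; box has {2,3,8} → only 4 remains.
(4,1) = 6: row 4 has {1,2,3,4,5,7,8}; col 1 has {3,7,8,9}; box has {2,3,4,8} → only 6 remains.
(4,3) = 9: row 4 has {1,2,3,4,5,6,7,8}; col 3 has {1,3,4}; box has {2,3,4,6,8} → only 9 remains.
(6,1) = 1: row 6 has {2,3,4,5,6,7,8,9}; col 1 has {3,6,7,8,9}; box has {2,3,4,6,8,9} → only 1 remains.
(7,1) = 2: row 7 has {1,3,4,5,7,8,9}; col 1 has {1,3,6,7,8,9}; box has {1,3,4,7} → only 2 remains.
(7,9) = 6: row 7 has {1,2,3,4,5,7,8,9}; col 9 has {3,5,7}; box has {3,4,5,7,8,9} → only 6 remains.
(8,1) = 5: row 8 has {1,3,7,9}; col 1 has {1,2,3,6,7,8,9}; box has {1,2,3,4,7} → only 5 remains.
(8,9) = 2: row 8 has {1,3,5,7,9}; col 9 has {3,5,6,7}; box has {3,4,5,6,7,8,9} → only 2 remains.
(9,9) = 1: row 9 has {2,4,5,7}; col 9 has {2,3,5,6,7}; box has {2,3,4,5,6,7,8,9} → only 1 remains.
(1,1) = 4: row 1 has {1,2,3,9}; col 1 has {1,2,3,5,6,7,8,9}; box has {3,9} → only 4 remains.
(1,9) = 8: row 1 has {1,2,3,4,9}; col 9 has {1,2,3,5,6,7}; box has {1,2,3,5,6,7} → only 8 remains.
(2,9) = 9: row 2 has {1,3,4,6,7}; col 9 has {1,2,3,5,6,7,8}; box has {1,2,3,5,6,7,8} → only 9 remains.
(3,9) = 4: row 3 has {2,3,5,6,9}; col 9 has {1,2,3,5,6,7,8,9}; box has {1,2,3,5,6,7,8,9} → only 4 remains.
(1,5) = 7: row 1 has {1,2,3,4,8,9}; col 5 has {1,2,5,6,9}; box has {1,2,3,4,6,9} → only 7 remains.
(3,5) = 8: row 3 has {2,3,4,5,6,9}; col 5 has {1,2,5,6,7,9}; box has {1,2,3,4,6,7,9} → only 8 remains.
(8,5) = 4: row 8 has {1,2,3,5,7,9}; col 5 has {1,2,5,6,7,8,9}; box has {1,2,5,7,9} → only 4 remains.
(9,5) = 3: row 9 has {1,2,4,5,7}; col 5 has {1,2,4,5,6,7,8,9}; box has {1,2,4,5,7,9} → only 3 remains.
(2,4) = 5: row 2 has {1,3,4,6,7,9}; col 4 has {1,2,3,4,7,9}; box has {1,2,3,4,6,7,8,9} → only 5 remains.
(3,3) = 7: row 3 has {2,3,4,5,6,8,9}; col 3 has {1,3,4,9}; box has {3,4,9} → only 7 remains.
(5,3) = 5: row 5 has {1,2,3,4,6,8,9}; col 3 has {1,3,4,7,9}; box has {1,2,3,4,6,8,9} → only 5 remains.
(1,3) = 6: row 1 has {1,2,3,4,7,8,9}; col 3 has {1,3,4,5,7,9}; box has {3,4,7,9} → only 6 remains.
(2,2) = 8: row 2 has {1,3,4,5,6,7,9}; col 2 has {2,3,4}; box has {3,4,6,7,9} → only 8 remains.
(2,3) = 2: row 2 has {1,3,4,5,6,7,8,9}; col 3 has {1,3,4,5,6,7,9}; box has {3,4,6,7,8,9} → only 2 remains.
(3,2) = 1: row 3 has {2,3,4,5,6,7,8,9}; col 2 has {2,3,4,8}; box has {2,3,4,6,7,8,9} → only 1 remains.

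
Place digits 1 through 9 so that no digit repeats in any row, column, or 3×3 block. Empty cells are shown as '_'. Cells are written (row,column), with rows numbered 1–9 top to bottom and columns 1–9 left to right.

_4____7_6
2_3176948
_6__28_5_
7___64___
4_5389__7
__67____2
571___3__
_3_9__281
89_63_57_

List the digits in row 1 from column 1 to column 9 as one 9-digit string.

(1,4) = 5: row 1 has {4,6,7}; col 4 has {1,3,6,7,9}; box has {1,2,6,7,8} → only 5 remains.
(1,5) = 9: row 1 has {4,5,6,7}; col 5 has {2,3,6,7,8}; box has {1,2,5,6,7,8} → only 9 remains.
(1,6) = 3: row 1 has {4,5,6,7,9}; col 6 has {4,6,8,9}; box has {1,2,5,6,7,8,9} → only 3 remains.
(2,2) = 5: row 2 has {1,2,3,4,6,7,8,9}; col 2 has {3,4,6,7,9}; box has {2,3,4,6} → only 5 remains.
(3,4) = 4: row 3 has {2,5,6,8}; col 4 has {1,3,5,6,7,9}; box has {1,2,3,5,6,7,8,9} → only 4 remains.
(3,7) = 1: row 3 has {2,4,5,6,8}; col 7 has {2,3,5,7,9}; box has {4,5,6,7,8,9} → only 1 remains.
(3,9) = 3: row 3 has {1,2,4,5,6,8}; col 9 has {1,2,6,7,8}; box has {1,4,5,6,7,8,9} → only 3 remains.
(4,4) = 2: row 4 has {4,6,7}; col 4 has {1,3,4,5,6,7,9}; box has {3,4,6,7,8,9} → only 2 remains.
(4,7) = 8: row 4 has {2,4,6,7}; col 7 has {1,2,3,5,7,9}; box has {2,7} → only 8 remains.
(5,7) = 6: row 5 has {3,4,5,7,8,9}; col 7 has {1,2,3,5,7,8,9}; box has {2,7,8} → only 6 remains.
(5,8) = 1: row 5 has {3,4,5,6,7,8,9}; col 8 has {4,5,7,8}; box has {2,6,7,8} → only 1 remains.
(6,7) = 4: row 6 has {2,6,7}; col 7 has {1,2,3,5,6,7,8,9}; box has {1,2,6,7,8} → only 4 remains.
(7,4) = 8: row 7 has {1,3,5,7}; col 4 has {1,2,3,4,5,6,7,9}; box has {3,6,9} → only 8 remains.
(7,5) = 4: row 7 has {1,3,5,7,8}; col 5 has {2,3,6,7,8,9}; box has {3,6,8,9} → only 4 remains.
(7,6) = 2: row 7 has {1,3,4,5,7,8}; col 6 has {3,4,6,8,9}; box has {3,4,6,8,9} → only 2 remains.
(7,9) = 9: row 7 has {1,2,3,4,5,7,8}; col 9 has {1,2,3,6,7,8}; box has {1,2,3,5,7,8} → only 9 remains.
(8,1) = 6: row 8 has {1,2,3,8,9}; col 1 has {2,4,5,7,8}; box has {1,3,5,7,8,9} → only 6 remains.
(8,3) = 4: row 8 has {1,2,3,6,8,9}; col 3 has {1,3,5,6}; box has {1,3,5,6,7,8,9} → only 4 remains.
(8,5) = 5: row 8 has {1,2,3,4,6,8,9}; col 5 has {2,3,4,6,7,8,9}; box has {2,3,4,6,8,9} → only 5 remains.
(8,6) = 7: row 8 has {1,2,3,4,5,6,8,9}; col 6 has {2,3,4,6,8,9}; box has {2,3,4,5,6,8,9} → only 7 remains.
(9,3) = 2: row 9 has {3,5,6,7,8,9}; col 3 has {1,3,4,5,6}; box has {1,3,4,5,6,7,8,9} → only 2 remains.
(9,6) = 1: row 9 has {2,3,5,6,7,8,9}; col 6 has {2,3,4,6,7,8,9}; box has {2,3,4,5,6,7,8,9} → only 1 remains.
(9,9) = 4: row 9 has {1,2,3,5,6,7,8,9}; col 9 has {1,2,3,6,7,8,9}; box has {1,2,3,5,7,8,9} → only 4 remains.
(1,1) = 1: row 1 has {3,4,5,6,7,9}; col 1 has {2,4,5,6,7,8}; box has {2,3,4,5,6} → only 1 remains.
(1,3) = 8: row 1 has {1,3,4,5,6,7,9}; col 3 has {1,2,3,4,5,6}; box has {1,2,3,4,5,6} → only 8 remains.
(1,8) = 2: row 1 has {1,3,4,5,6,7,8,9}; col 8 has {1,4,5,7,8}; box has {1,3,4,5,6,7,8,9} → only 2 remains.

148593726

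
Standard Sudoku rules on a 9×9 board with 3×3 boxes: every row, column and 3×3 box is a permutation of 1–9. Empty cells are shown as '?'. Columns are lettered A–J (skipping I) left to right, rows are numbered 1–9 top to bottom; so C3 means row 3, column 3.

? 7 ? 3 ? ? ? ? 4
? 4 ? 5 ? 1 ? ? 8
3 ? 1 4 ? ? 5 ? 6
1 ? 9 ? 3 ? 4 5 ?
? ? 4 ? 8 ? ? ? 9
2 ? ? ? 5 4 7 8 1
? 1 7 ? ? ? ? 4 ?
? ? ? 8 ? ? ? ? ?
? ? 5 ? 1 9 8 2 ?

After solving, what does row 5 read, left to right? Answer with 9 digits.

754182639

J4 = 2: row 4 has {1,3,4,5,9}; col 9 has {1,4,6,8,9}; box has {1,4,5,7,8,9} → only 2 remains.
A1 = 5: in row 1, 5 can only go here (every other open cell in that row sees a 5).
B4 = 8: in row 4, 8 can only go here (every other open cell in that row sees an 8).
F3 = 8: in row 3, 8 can only go here (every other open cell in that row sees an 8).
C1 = 8: in row 1, 8 can only go here (every other open cell in that row sees an 8).
D5 = 1: in row 5, 1 can only go here (every other open cell in that row sees a 1).
B5 = 5: in row 5, 5 can only go here (every other open cell in that row sees a 5).
F5 = 2: in row 5, 2 can only go here (every other open cell in that row sees a 2).
F1 = 6: row 1 has {3,4,5,7,8}; col 6 has {1,2,4,8,9}; box has {1,3,4,5,8} → only 6 remains.
F4 = 7: row 4 has {1,2,3,4,5,8,9}; col 6 has {1,2,4,6,8,9}; box has {1,2,3,4,5,8} → only 7 remains.
D4 = 6: row 4 has {1,2,3,4,5,7,8,9}; col 4 has {1,3,4,5,8}; box has {1,2,3,4,5,7,8} → only 6 remains.
D6 = 9: row 6 has {1,2,4,5,7,8}; col 4 has {1,3,4,5,6,8}; box has {1,2,3,4,5,6,7,8} → only 9 remains.
D7 = 2: row 7 has {1,4,7}; col 4 has {1,3,4,5,6,8,9}; box has {1,8,9} → only 2 remains.
E7 = 6: row 7 has {1,2,4,7}; col 5 has {1,3,5,8}; box has {1,2,8,9} → only 6 remains.
D9 = 7: row 9 has {1,2,5,8,9}; col 4 has {1,2,3,4,5,6,8,9}; box has {1,2,6,8,9} → only 7 remains.
J9 = 3: row 9 has {1,2,5,7,8,9}; col 9 has {1,2,4,6,8,9}; box has {2,4,8} → only 3 remains.
G7 = 9: row 7 has {1,2,4,6,7}; col 7 has {4,5,7,8}; box has {2,3,4,8} → only 9 remains.
J7 = 5: row 7 has {1,2,4,6,7,9}; col 9 has {1,2,3,4,6,8,9}; box has {2,3,4,8,9} → only 5 remains.
E8 = 4: row 8 has {8}; col 5 has {1,3,5,6,8}; box has {1,2,6,7,8,9} → only 4 remains.
J8 = 7: row 8 has {4,8}; col 9 has {1,2,3,4,5,6,8,9}; box has {2,3,4,5,8,9} → only 7 remains.
B9 = 6: row 9 has {1,2,3,5,7,8,9}; col 2 has {1,4,5,7,8}; box has {1,5,7} → only 6 remains.
B6 = 3: row 6 has {1,2,4,5,7,8,9}; col 2 has {1,4,5,6,7,8}; box has {1,2,4,5,8,9} → only 3 remains.
C6 = 6: row 6 has {1,2,3,4,5,7,8,9}; col 3 has {1,4,5,7,8,9}; box has {1,2,3,4,5,8,9} → only 6 remains.
A7 = 8: row 7 has {1,2,4,5,6,7,9}; col 1 has {1,2,3,5}; box has {1,5,6,7} → only 8 remains.
F7 = 3: row 7 has {1,2,4,5,6,7,8,9}; col 6 has {1,2,4,6,7,8,9}; box has {1,2,4,6,7,8,9} → only 3 remains.
A8 = 9: row 8 has {4,7,8}; col 1 has {1,2,3,5,8}; box has {1,5,6,7,8} → only 9 remains.
B8 = 2: row 8 has {4,7,8,9}; col 2 has {1,3,4,5,6,7,8}; box has {1,5,6,7,8,9} → only 2 remains.
C8 = 3: row 8 has {2,4,7,8,9}; col 3 has {1,4,5,6,7,8,9}; box has {1,2,5,6,7,8,9} → only 3 remains.
F8 = 5: row 8 has {2,3,4,7,8,9}; col 6 has {1,2,3,4,6,7,8,9}; box has {1,2,3,4,6,7,8,9} → only 5 remains.
A9 = 4: row 9 has {1,2,3,5,6,7,8,9}; col 1 has {1,2,3,5,8,9}; box has {1,2,3,5,6,7,8,9} → only 4 remains.
A2 = 6: row 2 has {1,4,5,8}; col 1 has {1,2,3,4,5,8,9}; box has {1,3,4,5,7,8} → only 6 remains.
C2 = 2: row 2 has {1,4,5,6,8}; col 3 has {1,3,4,5,6,7,8,9}; box has {1,3,4,5,6,7,8} → only 2 remains.
G2 = 3: row 2 has {1,2,4,5,6,8}; col 7 has {4,5,7,8,9}; box has {4,5,6,8} → only 3 remains.
B3 = 9: row 3 has {1,3,4,5,6,8}; col 2 has {1,2,3,4,5,6,7,8}; box has {1,2,3,4,5,6,7,8} → only 9 remains.
H3 = 7: row 3 has {1,3,4,5,6,8,9}; col 8 has {2,4,5,8}; box has {3,4,5,6,8} → only 7 remains.
A5 = 7: row 5 has {1,2,4,5,8,9}; col 1 has {1,2,3,4,5,6,8,9}; box has {1,2,3,4,5,6,8,9} → only 7 remains.
G5 = 6: row 5 has {1,2,4,5,7,8,9}; col 7 has {3,4,5,7,8,9}; box has {1,2,4,5,7,8,9} → only 6 remains.
H5 = 3: row 5 has {1,2,4,5,6,7,8,9}; col 8 has {2,4,5,7,8}; box has {1,2,4,5,6,7,8,9} → only 3 remains.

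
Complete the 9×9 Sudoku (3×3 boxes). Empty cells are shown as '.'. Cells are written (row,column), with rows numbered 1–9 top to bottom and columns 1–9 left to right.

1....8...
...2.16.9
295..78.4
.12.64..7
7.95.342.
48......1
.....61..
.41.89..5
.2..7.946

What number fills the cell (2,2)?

(3,5) = 3: row 3 has {2,4,5,7,8,9}; col 5 has {6,7,8}; box has {1,2,7,8} → only 3 remains.
(3,8) = 1: row 3 has {2,3,4,5,7,8,9}; col 8 has {2,4}; box has {4,6,8,9} → only 1 remains.
(5,2) = 6: row 5 has {2,3,4,5,7,9}; col 2 has {1,2,4,8,9}; box has {1,2,4,7,8,9} → only 6 remains.
(5,5) = 1: row 5 has {2,3,4,5,6,7,9}; col 5 has {3,6,7,8}; box has {3,4,5,6} → only 1 remains.
(5,9) = 8: row 5 has {1,2,3,4,5,6,7,9}; col 9 has {1,4,5,6,7,9}; box has {1,2,4,7} → only 8 remains.
(6,3) = 3: row 6 has {1,4,8}; col 3 has {1,2,5,9}; box has {1,2,4,6,7,8,9} → only 3 remains.
(6,6) = 2: row 6 has {1,3,4,8}; col 6 has {1,3,4,6,7,8,9}; box has {1,3,4,5,6} → only 2 remains.
(6,7) = 5: row 6 has {1,2,3,4,8}; col 7 has {1,4,6,8,9}; box has {1,2,4,7,8} → only 5 remains.
(8,4) = 3: row 8 has {1,4,5,8,9}; col 4 has {2,5}; box has {6,7,8,9} → only 3 remains.
(8,8) = 7: row 8 has {1,3,4,5,8,9}; col 8 has {1,2,4}; box has {1,4,5,6,9} → only 7 remains.
(9,3) = 8: row 9 has {2,4,6,7,9}; col 3 has {1,2,3,5,9}; box has {1,2,4} → only 8 remains.
(9,4) = 1: row 9 has {2,4,6,7,8,9}; col 4 has {2,3,5}; box has {3,6,7,8,9} → only 1 remains.
(9,6) = 5: row 9 has {1,2,4,6,7,8,9}; col 6 has {1,2,3,4,6,7,8,9}; box has {1,3,6,7,8,9} → only 5 remains.
(3,4) = 6: row 3 has {1,2,3,4,5,7,8,9}; col 4 has {1,2,3,5}; box has {1,2,3,7,8} → only 6 remains.
(4,1) = 5: row 4 has {1,2,4,6,7}; col 1 has {1,2,4,7}; box has {1,2,3,4,6,7,8,9} → only 5 remains.
(4,7) = 3: row 4 has {1,2,4,5,6,7}; col 7 has {1,4,5,6,8,9}; box has {1,2,4,5,7,8} → only 3 remains.
(4,8) = 9: row 4 has {1,2,3,4,5,6,7}; col 8 has {1,2,4,7}; box has {1,2,3,4,5,7,8} → only 9 remains.
(6,5) = 9: row 6 has {1,2,3,4,5,8}; col 5 has {1,3,6,7,8}; box has {1,2,3,4,5,6} → only 9 remains.
(6,8) = 6: row 6 has {1,2,3,4,5,8,9}; col 8 has {1,2,4,7,9}; box has {1,2,3,4,5,7,8,9} → only 6 remains.
(7,3) = 7: row 7 has {1,6}; col 3 has {1,2,3,5,8,9}; box has {1,2,4,8} → only 7 remains.
(7,4) = 4: row 7 has {1,6,7}; col 4 has {1,2,3,5,6}; box has {1,3,5,6,7,8,9} → only 4 remains.
(7,5) = 2: row 7 has {1,4,6,7}; col 5 has {1,3,6,7,8,9}; box has {1,3,4,5,6,7,8,9} → only 2 remains.
(7,9) = 3: row 7 has {1,2,4,6,7}; col 9 has {1,4,5,6,7,8,9}; box has {1,4,5,6,7,9} → only 3 remains.
(8,1) = 6: row 8 has {1,3,4,5,7,8,9}; col 1 has {1,2,4,5,7}; box has {1,2,4,7,8} → only 6 remains.
(8,7) = 2: row 8 has {1,3,4,5,6,7,8,9}; col 7 has {1,3,4,5,6,8,9}; box has {1,3,4,5,6,7,9} → only 2 remains.
(9,1) = 3: row 9 has {1,2,4,5,6,7,8,9}; col 1 has {1,2,4,5,6,7}; box has {1,2,4,6,7,8} → only 3 remains.
(1,4) = 9: row 1 has {1,8}; col 4 has {1,2,3,4,5,6}; box has {1,2,3,6,7,8} → only 9 remains.
(1,7) = 7: row 1 has {1,8,9}; col 7 has {1,2,3,4,5,6,8,9}; box has {1,4,6,8,9} → only 7 remains.
(1,9) = 2: row 1 has {1,7,8,9}; col 9 has {1,3,4,5,6,7,8,9}; box has {1,4,6,7,8,9} → only 2 remains.
(2,1) = 8: row 2 has {1,2,6,9}; col 1 has {1,2,3,4,5,6,7}; box has {1,2,5,9} → only 8 remains.
(2,3) = 4: row 2 has {1,2,6,8,9}; col 3 has {1,2,3,5,7,8,9}; box has {1,2,5,8,9} → only 4 remains.
(2,5) = 5: row 2 has {1,2,4,6,8,9}; col 5 has {1,2,3,6,7,8,9}; box has {1,2,3,6,7,8,9} → only 5 remains.
(2,8) = 3: row 2 has {1,2,4,5,6,8,9}; col 8 has {1,2,4,6,7,9}; box has {1,2,4,6,7,8,9} → only 3 remains.
(4,4) = 8: row 4 has {1,2,3,4,5,6,7,9}; col 4 has {1,2,3,4,5,6,9}; box has {1,2,3,4,5,6,9} → only 8 remains.
(6,4) = 7: row 6 has {1,2,3,4,5,6,8,9}; col 4 has {1,2,3,4,5,6,8,9}; box has {1,2,3,4,5,6,8,9} → only 7 remains.
(7,1) = 9: row 7 has {1,2,3,4,6,7}; col 1 has {1,2,3,4,5,6,7,8}; box has {1,2,3,4,6,7,8} → only 9 remains.
(7,2) = 5: row 7 has {1,2,3,4,6,7,9}; col 2 has {1,2,4,6,8,9}; box has {1,2,3,4,6,7,8,9} → only 5 remains.
(7,8) = 8: row 7 has {1,2,3,4,5,6,7,9}; col 8 has {1,2,3,4,6,7,9}; box has {1,2,3,4,5,6,7,9} → only 8 remains.
(1,2) = 3: row 1 has {1,2,7,8,9}; col 2 has {1,2,4,5,6,8,9}; box has {1,2,4,5,8,9} → only 3 remains.
(1,3) = 6: row 1 has {1,2,3,7,8,9}; col 3 has {1,2,3,4,5,7,8,9}; box has {1,2,3,4,5,8,9} → only 6 remains.
(1,5) = 4: row 1 has {1,2,3,6,7,8,9}; col 5 has {1,2,3,5,6,7,8,9}; box has {1,2,3,5,6,7,8,9} → only 4 remains.
(1,8) = 5: row 1 has {1,2,3,4,6,7,8,9}; col 8 has {1,2,3,4,6,7,8,9}; box has {1,2,3,4,6,7,8,9} → only 5 remains.
(2,2) = 7: row 2 has {1,2,3,4,5,6,8,9}; col 2 has {1,2,3,4,5,6,8,9}; box has {1,2,3,4,5,6,8,9} → only 7 remains.

7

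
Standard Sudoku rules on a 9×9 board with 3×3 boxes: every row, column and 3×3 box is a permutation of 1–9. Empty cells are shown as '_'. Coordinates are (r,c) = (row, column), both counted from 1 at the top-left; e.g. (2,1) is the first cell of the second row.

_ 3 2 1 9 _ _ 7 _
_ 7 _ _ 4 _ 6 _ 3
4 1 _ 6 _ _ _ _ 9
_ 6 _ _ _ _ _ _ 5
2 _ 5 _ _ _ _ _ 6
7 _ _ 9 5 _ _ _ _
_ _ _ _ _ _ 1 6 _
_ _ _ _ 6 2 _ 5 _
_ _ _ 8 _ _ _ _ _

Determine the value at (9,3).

6

(3,3) = 8 (sole candidate).
(3,8) = 2 (sole candidate).
(2,3) = 9 (sole candidate).
(3,7) = 5 (sole candidate).
(2,1) = 5 (sole candidate).
(2,4) = 2 (sole candidate).
(2,6) = 8 (sole candidate).
(2,8) = 1 (sole candidate).
(1,1) = 6 (sole candidate).
(1,6) = 5 (sole candidate).
(6,6) = 6 (hidden single in row 6).
(9,2) = 5 (hidden single in row 9).
(9,3) = 6: in row 9, 6 can only go here (every other open cell in that row sees a 6).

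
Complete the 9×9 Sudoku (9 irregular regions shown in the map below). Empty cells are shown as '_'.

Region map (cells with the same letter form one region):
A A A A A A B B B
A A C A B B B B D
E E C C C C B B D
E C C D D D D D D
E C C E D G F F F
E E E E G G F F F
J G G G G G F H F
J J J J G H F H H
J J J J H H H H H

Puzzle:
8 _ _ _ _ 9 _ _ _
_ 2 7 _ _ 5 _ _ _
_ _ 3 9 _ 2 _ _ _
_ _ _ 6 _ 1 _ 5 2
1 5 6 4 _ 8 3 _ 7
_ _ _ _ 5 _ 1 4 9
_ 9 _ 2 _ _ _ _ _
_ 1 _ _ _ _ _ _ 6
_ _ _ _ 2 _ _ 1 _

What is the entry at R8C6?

7

R5C5 = 9: row 5 has {1,3,4,5,6,7,8}; col 5 has {2,5}; region has {1,2,5,6} → only 9 remains.
R5C8 = 2: row 5 has {1,3,4,5,6,7,8,9}; col 8 has {1,4,5}; region has {1,3,4,7,9} → only 2 remains.
R1C7 = 2: in row 1, 2 can only go here (every other open cell in that row sees a 2).
R3C5 = 1: in row 3, 1 can only go here (every other open cell in that row sees a 1).
R3C1 = 5: in row 3, 5 can only go here (every other open cell in that row sees a 5).
R2C4 = 1: in row 2, 1 can only go here (every other open cell in that row sees a 1).
R1C9 = 1: in row 1, 1 can only go here (every other open cell in that row sees a 1).
R4C1 = 9: in row 4, 9 can only go here (every other open cell in that row sees a 9).
R4C5 = 3: in row 4, 3 can only go here (every other open cell in that row sees a 3).
R4C7 = 7: in row 4, 7 can only go here (every other open cell in that row sees a 7).
R7C3 = 1: in row 7, 1 can only go here (every other open cell in that row sees a 1).
R2C5 = 8: in column 5, 8 can only go here (every other open cell in that column sees an 8).
R2C9 = 4: row 2 has {1,2,5,7,8}; col 9 has {1,2,6,7,9}; region has {1,2,3,5,6,7,9} → only 4 remains.
R3C9 = 8: row 3 has {1,2,3,5,9}; col 9 has {1,2,4,6,7,9}; region has {1,2,3,4,5,6,7,9} → only 8 remains.
R7C9 = 5: row 7 has {1,2,9}; col 9 has {1,2,4,6,7,8,9}; region has {1,2,3,4,7,9} → only 5 remains.
R8C7 = 8: row 8 has {1,6}; col 7 has {1,2,3,7}; region has {1,2,3,4,5,7,9} → only 8 remains.
R9C9 = 3: row 9 has {1,2}; col 9 has {1,2,4,5,6,7,8,9}; region has {1,2,6} → only 3 remains.
R7C7 = 6: row 7 has {1,2,5,9}; col 7 has {1,2,3,7,8}; region has {1,2,3,4,5,7,8,9} → only 6 remains.
R2C7 = 9: row 2 has {1,2,4,5,7,8}; col 7 has {1,2,3,6,7,8}; region has {1,2,5,8} → only 9 remains.
R3C7 = 4: row 3 has {1,2,3,5,8,9}; col 7 has {1,2,3,6,7,8,9}; region has {1,2,5,8,9} → only 4 remains.
R9C7 = 5: row 9 has {1,2,3}; col 7 has {1,2,3,4,6,7,8,9}; region has {1,2,3,6} → only 5 remains.
R7C8 = 8: in row 7, 8 can only go here (every other open cell in that row sees an 8).
R9C3 = 9: in row 9, 9 can only go here (every other open cell in that row sees a 9).
R8C8 = 9: in row 8, 9 can only go here (every other open cell in that row sees a 9).
R1C5 = 6: in column 5, 6 can only go here (every other open cell in that column sees a 6).
R2C1 = 3: row 2 has {1,2,4,5,7,8,9}; col 1 has {1,5,8,9}; region has {1,2,6,8,9} → only 3 remains.
R2C8 = 6: row 2 has {1,2,3,4,5,7,8,9}; col 8 has {1,2,4,5,8,9}; region has {1,2,4,5,8,9} → only 6 remains.
R3C8 = 7: row 3 has {1,2,3,4,5,8,9}; col 8 has {1,2,4,5,6,8,9}; region has {1,2,4,5,6,8,9} → only 7 remains.
R1C8 = 3: row 1 has {1,2,6,8,9}; col 8 has {1,2,4,5,6,7,8,9}; region has {1,2,4,5,6,7,8,9} → only 3 remains.
R3C2 = 6: row 3 has {1,2,3,4,5,7,8,9}; col 2 has {1,2,5,9}; region has {1,4,5,9} → only 6 remains.
R6C6 = 6: in row 6, 6 can only go here (every other open cell in that row sees a 6).
R7C6 = 3: in row 7, 3 can only go here (every other open cell in that row sees a 3).
R8C4 = 3: in row 8, 3 can only go here (every other open cell in that row sees a 3).
R6C2 = 3: in row 6, 3 can only go here (every other open cell in that row sees a 3).
R8C3 = 5: in row 8, 5 can only go here (every other open cell in that row sees a 5).
R1C3 = 4: row 1 has {1,2,3,6,8,9}; col 3 has {1,3,5,6,7,9}; region has {1,2,3,6,8,9} → only 4 remains.
R4C3 = 8: row 4 has {1,2,3,5,6,7,9}; col 3 has {1,3,4,5,6,7,9}; region has {1,2,3,5,6,7,9} → only 8 remains.
R6C3 = 2: row 6 has {1,3,4,5,6,9}; col 3 has {1,3,4,5,6,7,8,9}; region has {1,3,4,5,6,9} → only 2 remains.
R1C2 = 7: row 1 has {1,2,3,4,6,8,9}; col 2 has {1,2,3,5,6,9}; region has {1,2,3,4,6,8,9} → only 7 remains.
R1C4 = 5: row 1 has {1,2,3,4,6,7,8,9}; col 4 has {1,2,3,4,6,9}; region has {1,2,3,4,6,7,8,9} → only 5 remains.
R4C2 = 4: row 4 has {1,2,3,5,6,7,8,9}; col 2 has {1,2,3,5,6,7,9}; region has {1,2,3,5,6,7,8,9} → only 4 remains.
R6C1 = 7: row 6 has {1,2,3,4,5,6,9}; col 1 has {1,3,5,8,9}; region has {1,2,3,4,5,6,9} → only 7 remains.
R6C4 = 8: row 6 has {1,2,3,4,5,6,7,9}; col 4 has {1,2,3,4,5,6,9}; region has {1,2,3,4,5,6,7,9} → only 8 remains.
R7C1 = 4: row 7 has {1,2,3,5,6,8,9}; col 1 has {1,3,5,7,8,9}; region has {1,3,5,9} → only 4 remains.
R7C5 = 7: row 7 has {1,2,3,4,5,6,8,9}; col 5 has {1,2,3,5,6,8,9}; region has {1,2,3,5,6,8,9} → only 7 remains.
R8C1 = 2: row 8 has {1,3,5,6,8,9}; col 1 has {1,3,4,5,7,8,9}; region has {1,3,4,5,9} → only 2 remains.
R8C5 = 4: row 8 has {1,2,3,5,6,8,9}; col 5 has {1,2,3,5,6,7,8,9}; region has {1,2,3,5,6,7,8,9} → only 4 remains.
R8C6 = 7: row 8 has {1,2,3,4,5,6,8,9}; col 6 has {1,2,3,5,6,8,9}; region has {1,2,3,5,6,8,9} → only 7 remains.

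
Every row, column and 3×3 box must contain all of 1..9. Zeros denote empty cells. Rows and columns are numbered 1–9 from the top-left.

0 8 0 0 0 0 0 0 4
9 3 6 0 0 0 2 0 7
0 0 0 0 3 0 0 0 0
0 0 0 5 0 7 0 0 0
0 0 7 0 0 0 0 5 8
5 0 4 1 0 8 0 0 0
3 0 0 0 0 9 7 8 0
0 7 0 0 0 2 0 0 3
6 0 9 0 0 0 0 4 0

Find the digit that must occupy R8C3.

R2C8 = 1: row 2 has {2,3,6,7,9}; col 8 has {4,5,8}; box has {2,4,7} → only 1 remains.
R6C8 = 7: in row 6, 7 can only go here (every other open cell in that row sees a 7).
R6C7 = 3: in row 6, 3 can only go here (every other open cell in that row sees a 3).
R1C8 = 3: in row 1, 3 can only go here (every other open cell in that row sees a 3).
R4C3 = 3: in row 4, 3 can only go here (every other open cell in that row sees a 3).
R4C1 = 8: in row 4, 8 can only go here (every other open cell in that row sees an 8).
R8C3 = 8: in column 3, 8 can only go here (every other open cell in that column sees an 8).

8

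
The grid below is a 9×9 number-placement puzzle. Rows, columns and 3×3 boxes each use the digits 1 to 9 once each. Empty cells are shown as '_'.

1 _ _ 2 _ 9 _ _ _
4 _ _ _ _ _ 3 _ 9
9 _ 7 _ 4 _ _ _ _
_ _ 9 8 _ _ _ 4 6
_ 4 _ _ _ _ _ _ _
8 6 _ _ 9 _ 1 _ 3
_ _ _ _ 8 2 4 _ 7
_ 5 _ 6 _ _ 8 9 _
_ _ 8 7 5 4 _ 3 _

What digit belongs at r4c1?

3

r1c9 = 4: in row 1, 4 can only go here (every other open cell in that row sees a 4).
r5c7 = 9: in row 5, 9 can only go here (every other open cell in that row sees a 9).
r6c4 = 4: in row 6, 4 can only go here (every other open cell in that row sees a 4).
r7c8 = 5: in row 7, 5 can only go here (every other open cell in that row sees a 5).
r8c3 = 4: in row 8, 4 can only go here (every other open cell in that row sees a 4).
r8c1 = 7: in row 8, 7 can only go here (every other open cell in that row sees a 7).
r8c9 = 2: in row 8, 2 can only go here (every other open cell in that row sees a 2).
r9c7 = 6: row 9 has {3,4,5,7,8}; col 7 has {1,3,4,8,9}; box has {2,3,4,5,7,8,9} → only 6 remains.
r9c9 = 1: row 9 has {3,4,5,6,7,8}; col 9 has {2,3,4,6,7,9}; box has {2,3,4,5,6,7,8,9} → only 1 remains.
r9c1 = 2: row 9 has {1,3,4,5,6,7,8}; col 1 has {1,4,7,8,9}; box has {4,5,7,8} → only 2 remains.
r9c2 = 9: row 9 has {1,2,3,4,5,6,7,8}; col 2 has {4,5,6}; box has {2,4,5,7,8} → only 9 remains.
r7c4 = 9: in row 7, 9 can only go here (every other open cell in that row sees a 9).
r7c1 = 6: in column 1, 6 can only go here (every other open cell in that column sees a 6).
r4c2 = 7: in column 2, 7 can only go here (every other open cell in that column sees a 7).
r7c2 = 1: in column 2, 1 can only go here (every other open cell in that column sees a 1).
r7c3 = 3: row 7 has {1,2,4,5,6,7,8,9}; col 3 has {4,7,8,9}; box has {1,2,4,5,6,7,8,9} → only 3 remains.
r5c3 = 1: in column 3, 1 can only go here (every other open cell in that column sees a 1).
r1c7 = 7: in column 7, 7 can only go here (every other open cell in that column sees a 7).
r1c3 = 5: in row 1, 5 can only go here (every other open cell in that row sees a 5).
r6c3 = 2: row 6 has {1,3,4,6,8,9}; col 3 has {1,3,4,5,7,8,9}; box has {1,4,6,7,8,9} → only 2 remains.
r6c8 = 7: row 6 has {1,2,3,4,6,8,9}; col 8 has {3,4,5,9}; box has {1,3,4,6,9} → only 7 remains.
r2c3 = 6: row 2 has {3,4,9}; col 3 has {1,2,3,4,5,7,8,9}; box has {1,4,5,7,9} → only 6 remains.
r6c6 = 5: row 6 has {1,2,3,4,6,7,8,9}; col 6 has {2,4,9}; box has {4,8,9} → only 5 remains.
r5c4 = 3: row 5 has {1,4,9}; col 4 has {2,4,6,7,8,9}; box has {4,5,8,9} → only 3 remains.
r4c6 = 1: row 4 has {4,6,7,8,9}; col 6 has {2,4,5,9}; box has {3,4,5,8,9} → only 1 remains.
r5c1 = 5: row 5 has {1,3,4,9}; col 1 has {1,2,4,6,7,8,9}; box has {1,2,4,6,7,8,9} → only 5 remains.
r5c9 = 8: row 5 has {1,3,4,5,9}; col 9 has {1,2,3,4,6,7,9}; box has {1,3,4,6,7,9} → only 8 remains.
r8c6 = 3: row 8 has {2,4,5,6,7,8,9}; col 6 has {1,2,4,5,9}; box has {2,4,5,6,7,8,9} → only 3 remains.
r3c9 = 5: row 3 has {4,7,9}; col 9 has {1,2,3,4,6,7,8,9}; box has {3,4,7,9} → only 5 remains.
r4c1 = 3: row 4 has {1,4,6,7,8,9}; col 1 has {1,2,4,5,6,7,8,9}; box has {1,2,4,5,6,7,8,9} → only 3 remains.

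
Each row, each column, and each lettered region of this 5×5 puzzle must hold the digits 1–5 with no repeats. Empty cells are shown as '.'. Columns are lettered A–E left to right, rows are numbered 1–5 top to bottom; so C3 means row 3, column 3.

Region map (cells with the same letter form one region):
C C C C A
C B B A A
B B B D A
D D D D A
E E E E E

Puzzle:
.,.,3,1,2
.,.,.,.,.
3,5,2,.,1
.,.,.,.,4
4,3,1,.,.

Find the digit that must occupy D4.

3

A1 = 5: row 1 has {1,2,3}; col 1 has {3,4}; region has {1,3} → only 5 remains.
B1 = 4: row 1 has {1,2,3,5}; col 2 has {3,5}; region has {1,3,5} → only 4 remains.
A2 = 2: row 2 has {}; col 1 has {3,4,5}; region has {1,3,4,5} → only 2 remains.
B2 = 1: row 2 has {2}; col 2 has {3,4,5}; region has {2,3,5} → only 1 remains.
C2 = 4: row 2 has {1,2}; col 3 has {1,2,3}; region has {1,2,3,5} → only 4 remains.
D3 = 4: row 3 has {1,2,3,5}; col 4 has {1}; region has {} → only 4 remains.
A4 = 1: row 4 has {4}; col 1 has {2,3,4,5}; region has {4} → only 1 remains.
B4 = 2: row 4 has {1,4}; col 2 has {1,3,4,5}; region has {1,4} → only 2 remains.
C4 = 5: row 4 has {1,2,4}; col 3 has {1,2,3,4}; region has {1,2,4} → only 5 remains.
D4 = 3: row 4 has {1,2,4,5}; col 4 has {1,4}; region has {1,2,4,5} → only 3 remains.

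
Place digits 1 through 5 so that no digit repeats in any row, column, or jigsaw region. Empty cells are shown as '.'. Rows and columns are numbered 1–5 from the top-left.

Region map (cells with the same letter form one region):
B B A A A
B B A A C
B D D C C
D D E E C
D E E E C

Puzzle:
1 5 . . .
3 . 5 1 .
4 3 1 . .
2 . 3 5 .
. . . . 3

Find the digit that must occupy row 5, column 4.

4

row 2, column 2 = 2: row 2 has {1,3,5}; col 2 has {3,5}; region has {1,3,4,5} → only 2 remains.
row 2, column 5 = 4: row 2 has {1,2,3,5}; col 5 has {3}; region has {3} → only 4 remains.
row 3, column 4 = 2: row 3 has {1,3,4}; col 4 has {1,5}; region has {3,4} → only 2 remains.
row 3, column 5 = 5: row 3 has {1,2,3,4}; col 5 has {3,4}; region has {2,3,4} → only 5 remains.
row 4, column 2 = 4: row 4 has {2,3,5}; col 2 has {2,3,5}; region has {1,2,3} → only 4 remains.
row 4, column 5 = 1: row 4 has {2,3,4,5}; col 5 has {3,4,5}; region has {2,3,4,5} → only 1 remains.
row 5, column 1 = 5: row 5 has {3}; col 1 has {1,2,3,4}; region has {1,2,3,4} → only 5 remains.
row 5, column 2 = 1: row 5 has {3,5}; col 2 has {2,3,4,5}; region has {3,5} → only 1 remains.
row 5, column 4 = 4: row 5 has {1,3,5}; col 4 has {1,2,5}; region has {1,3,5} → only 4 remains.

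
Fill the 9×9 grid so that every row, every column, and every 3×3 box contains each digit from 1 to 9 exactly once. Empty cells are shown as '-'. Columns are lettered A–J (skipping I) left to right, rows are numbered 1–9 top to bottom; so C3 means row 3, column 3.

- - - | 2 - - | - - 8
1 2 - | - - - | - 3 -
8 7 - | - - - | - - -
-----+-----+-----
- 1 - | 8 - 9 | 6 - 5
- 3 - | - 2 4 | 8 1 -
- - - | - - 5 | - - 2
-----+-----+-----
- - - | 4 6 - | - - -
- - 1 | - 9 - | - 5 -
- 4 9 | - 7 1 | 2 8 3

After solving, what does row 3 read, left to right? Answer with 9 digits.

E4 = 3 (sole candidate).
E6 = 1 (sole candidate).
D8 = 3 (sole candidate).
D9 = 5 (sole candidate).
A9 = 6 (sole candidate).
B8 = 8 (sole candidate).
F8 = 2 (sole candidate).
B7 = 5 (sole candidate).
F7 = 8 (sole candidate).
A8 = 7 (sole candidate).
G8 = 4 (sole candidate).
J8 = 6 (sole candidate).
G1 = 1 (hidden single in row 1).
E2 = 8 (hidden single in row 2).
D3 = 1: in row 3, 1 can only go here (every other open cell in that row sees a 1).
H3 = 2: in row 3, 2 can only go here (every other open cell in that row sees a 2).
G6 = 3 (hidden single in row 6).
C6 = 8 (hidden single in row 6).
J7 = 1 (hidden single in row 7).
D2 = 9 (hidden single in column 4).
H1 = 6 (hidden single in column 8).
B1 = 9 (sole candidate).
B6 = 6 (sole candidate).
D6 = 7 (sole candidate).
D5 = 6 (sole candidate).
F1 = 7 (hidden single in row 1).
F2 = 6 (sole candidate).
F3 = 3: row 3 has {1,2,7,8}; col 6 has {1,2,4,5,6,7,8,9}; box has {1,2,6,7,8,9} → only 3 remains.
C3 = 6: in row 3, 6 can only go here (every other open cell in that row sees a 6).
Singles propagation stalls; E3 is still open with candidates {4,5}.
  Try E3 = 4: this forces E1=5, J3=9, J5=7, J2=4, G3=5, H4=4, C5=5; then C2 has no candidate left — contradiction.
So E3 = 5.
E1 = 4 (sole candidate).
G3 = 9: row 3 has {1,2,3,5,6,7,8}; col 7 has {1,2,3,4,6,8}; box has {1,2,3,6,8} → only 9 remains.
J3 = 4: row 3 has {1,2,3,5,6,7,8,9}; col 9 has {1,2,3,5,6,8}; box has {1,2,3,6,8,9} → only 4 remains.

876153924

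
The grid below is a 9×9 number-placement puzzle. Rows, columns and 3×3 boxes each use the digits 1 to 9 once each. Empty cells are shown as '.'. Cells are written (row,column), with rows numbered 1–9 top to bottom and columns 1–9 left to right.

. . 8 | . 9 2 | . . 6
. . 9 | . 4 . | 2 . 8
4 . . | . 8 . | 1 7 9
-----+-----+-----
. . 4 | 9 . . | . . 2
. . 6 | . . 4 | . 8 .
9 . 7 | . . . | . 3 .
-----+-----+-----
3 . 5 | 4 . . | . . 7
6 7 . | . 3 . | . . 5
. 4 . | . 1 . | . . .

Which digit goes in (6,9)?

4

(2,8) = 5: row 2 has {2,4,8,9}; col 8 has {3,7,8}; box has {1,2,6,7,8,9} → only 5 remains.
(5,9) = 1: row 5 has {4,6,8}; col 9 has {2,5,6,7,8,9}; box has {2,3,8} → only 1 remains.
(6,9) = 4: row 6 has {3,7,9}; col 9 has {1,2,5,6,7,8,9}; box has {1,2,3,8} → only 4 remains.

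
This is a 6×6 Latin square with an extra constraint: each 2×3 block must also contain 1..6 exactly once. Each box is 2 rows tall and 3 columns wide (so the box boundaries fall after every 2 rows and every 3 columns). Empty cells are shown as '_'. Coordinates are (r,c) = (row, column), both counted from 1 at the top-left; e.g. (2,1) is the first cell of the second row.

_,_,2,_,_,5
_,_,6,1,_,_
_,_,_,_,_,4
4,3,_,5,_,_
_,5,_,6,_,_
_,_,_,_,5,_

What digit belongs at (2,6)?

(2,2) = 4 (sole candidate).
(4,3) = 1 (sole candidate).
(1,2) = 1 (sole candidate).
(3,3) = 5 (sole candidate).
(1,1) = 3 (sole candidate).
(1,4) = 4 (sole candidate).
(1,5) = 6 (sole candidate).
(2,1) = 5 (sole candidate).
(4,5) = 2 (sole candidate).
(4,6) = 6 (sole candidate).
(2,5) = 3 (sole candidate).
(2,6) = 2: row 2 has {1,3,4,5,6}; col 6 has {4,5,6}; box has {1,3,4,5,6} → only 2 remains.

2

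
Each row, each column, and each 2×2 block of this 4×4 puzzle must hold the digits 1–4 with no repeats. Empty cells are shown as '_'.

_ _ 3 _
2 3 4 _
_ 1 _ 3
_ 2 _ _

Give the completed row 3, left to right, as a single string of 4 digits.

4123

r1c2 = 4 (sole candidate).
r2c4 = 1 (sole candidate).
r3c1 = 4: row 3 has {1,3}; col 1 has {2}; box has {1,2} → only 4 remains.
r3c3 = 2: row 3 has {1,3,4}; col 3 has {3,4}; box has {3} → only 2 remains.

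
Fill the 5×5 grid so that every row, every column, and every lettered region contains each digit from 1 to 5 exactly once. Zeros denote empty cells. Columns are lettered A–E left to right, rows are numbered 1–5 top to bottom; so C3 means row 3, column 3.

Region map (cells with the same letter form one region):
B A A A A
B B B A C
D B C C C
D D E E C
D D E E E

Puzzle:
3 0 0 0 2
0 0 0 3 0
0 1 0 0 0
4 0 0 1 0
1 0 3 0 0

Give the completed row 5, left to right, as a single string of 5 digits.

C1 = 1: in row 1, 1 can only go here (every other open cell in that row sees a 1).
E2 = 1: in row 2, 1 can only go here (every other open cell in that row sees a 1).
E3 = 3: in row 3, 3 can only go here (every other open cell in that row sees a 3).
E4 = 5: row 4 has {1,4}; col 5 has {1,2,3}; region has {1,3} → only 5 remains.
E5 = 4: row 5 has {1,3}; col 5 has {1,2,3,5}; region has {1,3} → only 4 remains.
C4 = 2: row 4 has {1,4,5}; col 3 has {1,3}; region has {1,3,4} → only 2 remains.
D5 = 5: row 5 has {1,3,4}; col 4 has {1,3}; region has {1,2,3,4} → only 5 remains.
D1 = 4: row 1 has {1,2,3}; col 4 has {1,3,5}; region has {1,2,3} → only 4 remains.
C3 = 4: row 3 has {1,3}; col 3 has {1,2,3}; region has {1,3,5} → only 4 remains.
D3 = 2: row 3 has {1,3,4}; col 4 has {1,3,4,5}; region has {1,3,4,5} → only 2 remains.
B4 = 3: row 4 has {1,2,4,5}; col 2 has {1}; region has {1,4} → only 3 remains.
B5 = 2: row 5 has {1,3,4,5}; col 2 has {1,3}; region has {1,3,4} → only 2 remains.

12354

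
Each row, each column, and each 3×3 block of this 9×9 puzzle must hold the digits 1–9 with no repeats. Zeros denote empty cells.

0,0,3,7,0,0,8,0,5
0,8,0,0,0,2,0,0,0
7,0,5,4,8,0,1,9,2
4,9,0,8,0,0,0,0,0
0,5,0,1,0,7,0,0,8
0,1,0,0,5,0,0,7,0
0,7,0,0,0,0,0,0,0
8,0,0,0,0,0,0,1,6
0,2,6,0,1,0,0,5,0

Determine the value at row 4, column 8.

row 3, column 2 = 6 (sole candidate).
row 3, column 6 = 3 (sole candidate).
row 4, column 6 = 6 (sole candidate).
row 5, column 3 = 2 (sole candidate).
row 6, column 3 = 8 (sole candidate).
row 1, column 2 = 4 (sole candidate).
row 1, column 8 = 6 (sole candidate).
row 4, column 3 = 7 (sole candidate).
row 8, column 2 = 3 (sole candidate).
row 9, column 1 = 9 (sole candidate).
row 9, column 4 = 3 (sole candidate).
row 1, column 5 = 9 (sole candidate).
row 1, column 6 = 1 (sole candidate).
row 2, column 1 = 1 (sole candidate).
row 2, column 3 = 9 (sole candidate).
row 2, column 5 = 6 (sole candidate).
row 7, column 1 = 5 (sole candidate).
row 8, column 3 = 4 (sole candidate).
row 1, column 1 = 2 (sole candidate).
row 2, column 4 = 5 (sole candidate).
row 7, column 3 = 1 (sole candidate).
row 4, column 9 = 1 (hidden single in row 4).
row 4, column 7 = 5 (hidden single in row 4).
row 5, column 7 = 9 (hidden single in row 5).
row 5, column 1 = 6 (hidden single in row 5).
row 6, column 1 = 3 (sole candidate).
row 6, column 9 = 4 (sole candidate).
row 9, column 9 = 7 (sole candidate).
row 2, column 9 = 3 (sole candidate).
row 5, column 8 = 3 (sole candidate).
row 6, column 6 = 9 (sole candidate).
row 7, column 9 = 9 (sole candidate).
row 8, column 6 = 5 (sole candidate).
row 8, column 7 = 2 (sole candidate).
row 9, column 7 = 4 (sole candidate).
row 2, column 7 = 7 (sole candidate).
row 2, column 8 = 4 (sole candidate).
row 4, column 8 = 2: row 4 has {1,4,5,6,7,8,9}; col 8 has {1,3,4,5,6,7,9}; box has {1,3,4,5,7,8,9} → only 2 remains.

2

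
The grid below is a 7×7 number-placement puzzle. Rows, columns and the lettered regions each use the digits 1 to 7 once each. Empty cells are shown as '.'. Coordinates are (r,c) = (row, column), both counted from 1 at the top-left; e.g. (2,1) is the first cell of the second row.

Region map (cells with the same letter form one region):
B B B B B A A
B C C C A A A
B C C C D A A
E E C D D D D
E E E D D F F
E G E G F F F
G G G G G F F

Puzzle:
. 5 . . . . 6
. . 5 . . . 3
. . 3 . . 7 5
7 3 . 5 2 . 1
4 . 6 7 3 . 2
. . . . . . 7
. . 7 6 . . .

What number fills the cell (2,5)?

1

(4,3) = 4 (sole candidate).
(4,6) = 6 (sole candidate).
(5,2) = 1 (sole candidate).
(5,6) = 5 (sole candidate).
(6,3) = 2 (sole candidate).
(7,7) = 4 (sole candidate).
(1,3) = 1 (sole candidate).
(3,5) = 4 (sole candidate).
(6,1) = 5 (sole candidate).
(6,2) = 4 (sole candidate).
(7,2) = 2 (sole candidate).
(1,5) = 7 (sole candidate).
(2,5) = 1: row 2 has {3,5}; col 5 has {2,3,4,7}; region has {3,5,6,7} → only 1 remains.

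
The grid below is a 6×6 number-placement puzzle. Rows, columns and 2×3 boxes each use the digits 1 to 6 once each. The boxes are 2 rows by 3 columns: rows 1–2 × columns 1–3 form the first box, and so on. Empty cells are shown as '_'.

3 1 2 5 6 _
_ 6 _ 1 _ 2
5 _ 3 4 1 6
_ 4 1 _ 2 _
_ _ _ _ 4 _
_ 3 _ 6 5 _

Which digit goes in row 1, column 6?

4

row 1, column 6 = 4: row 1 has {1,2,3,5,6}; col 6 has {2,6}; box has {1,2,5,6} → only 4 remains.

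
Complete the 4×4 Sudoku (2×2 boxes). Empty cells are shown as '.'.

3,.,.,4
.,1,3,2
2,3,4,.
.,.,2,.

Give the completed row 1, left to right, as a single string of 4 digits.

3214

r1c2 = 2: row 1 has {3,4}; col 2 has {1,3}; box has {1,3} → only 2 remains.
r1c3 = 1: row 1 has {2,3,4}; col 3 has {2,3,4}; box has {2,3,4} → only 1 remains.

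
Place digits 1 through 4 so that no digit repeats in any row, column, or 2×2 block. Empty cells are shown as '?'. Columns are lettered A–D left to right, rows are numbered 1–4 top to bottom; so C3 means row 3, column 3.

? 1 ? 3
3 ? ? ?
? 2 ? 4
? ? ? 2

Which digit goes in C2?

2

B2 = 4: row 2 has {3}; col 2 has {1,2}; box has {1,3} → only 4 remains.
D2 = 1: row 2 has {3,4}; col 4 has {2,3,4}; box has {3} → only 1 remains.
A3 = 1: row 3 has {2,4}; col 1 has {3}; box has {2} → only 1 remains.
C3 = 3: row 3 has {1,2,4}; col 3 has {}; box has {2,4} → only 3 remains.
A4 = 4: row 4 has {2}; col 1 has {1,3}; box has {1,2} → only 4 remains.
B4 = 3: row 4 has {2,4}; col 2 has {1,2,4}; box has {1,2,4} → only 3 remains.
C4 = 1: row 4 has {2,3,4}; col 3 has {3}; box has {2,3,4} → only 1 remains.
A1 = 2: row 1 has {1,3}; col 1 has {1,3,4}; box has {1,3,4} → only 2 remains.
C1 = 4: row 1 has {1,2,3}; col 3 has {1,3}; box has {1,3} → only 4 remains.
C2 = 2: row 2 has {1,3,4}; col 3 has {1,3,4}; box has {1,3,4} → only 2 remains.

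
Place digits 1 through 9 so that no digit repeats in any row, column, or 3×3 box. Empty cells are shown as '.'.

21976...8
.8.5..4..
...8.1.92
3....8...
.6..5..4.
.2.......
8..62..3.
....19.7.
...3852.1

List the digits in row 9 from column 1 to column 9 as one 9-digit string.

row 1, column 8 = 5 (sole candidate).
row 8, column 4 = 4 (sole candidate).
row 9, column 8 = 6: row 9 has {1,2,3,5,8}; col 8 has {3,4,5,7,9}; box has {1,2,3,7} → only 6 remains.
row 1, column 7 = 3 (sole candidate).
row 2, column 8 = 1 (sole candidate).
row 4, column 8 = 2 (sole candidate).
row 6, column 8 = 8 (sole candidate).
row 7, column 6 = 7 (sole candidate).
row 8, column 9 = 5 (sole candidate).
row 1, column 6 = 4 (sole candidate).
row 3, column 5 = 3 (sole candidate).
row 7, column 7 = 9 (sole candidate).
row 7, column 9 = 4 (sole candidate).
row 8, column 1 = 6 (sole candidate).
row 8, column 2 = 3 (sole candidate).
row 8, column 3 = 2 (sole candidate).
row 8, column 7 = 8 (sole candidate).
row 2, column 1 = 7 (sole candidate).
row 2, column 5 = 9 (sole candidate).
row 2, column 6 = 2 (sole candidate).
row 2, column 9 = 6 (sole candidate).
row 3, column 7 = 7 (sole candidate).
row 5, column 6 = 3 (sole candidate).
row 5, column 7 = 1 (sole candidate).
row 6, column 6 = 6 (sole candidate).
row 6, column 7 = 5 (sole candidate).
row 7, column 2 = 5 (sole candidate).
row 7, column 3 = 1 (sole candidate).
row 2, column 3 = 3 (sole candidate).
row 3, column 2 = 4 (sole candidate).
row 4, column 7 = 6 (sole candidate).
row 5, column 1 = 9 (sole candidate).
row 5, column 4 = 2 (sole candidate).
row 5, column 9 = 7 (sole candidate).
row 9, column 1 = 4: row 9 has {1,2,3,5,6,8}; col 1 has {2,3,6,7,8,9}; box has {1,2,3,5,6,8} → only 4 remains.
row 9, column 3 = 7: row 9 has {1,2,3,4,5,6,8}; col 3 has {1,2,3,9}; box has {1,2,3,4,5,6,8} → only 7 remains.
row 3, column 1 = 5 (sole candidate).
row 3, column 3 = 6 (sole candidate).
row 4, column 2 = 7 (sole candidate).
row 4, column 5 = 4 (sole candidate).
row 4, column 9 = 9 (sole candidate).
row 5, column 3 = 8 (sole candidate).
row 6, column 1 = 1 (sole candidate).
row 6, column 3 = 4 (sole candidate).
row 6, column 4 = 9 (sole candidate).
row 6, column 5 = 7 (sole candidate).
row 6, column 9 = 3 (sole candidate).
row 9, column 2 = 9: row 9 has {1,2,3,4,5,6,7,8}; col 2 has {1,2,3,4,5,6,7,8}; box has {1,2,3,4,5,6,7,8} → only 9 remains.

497385261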